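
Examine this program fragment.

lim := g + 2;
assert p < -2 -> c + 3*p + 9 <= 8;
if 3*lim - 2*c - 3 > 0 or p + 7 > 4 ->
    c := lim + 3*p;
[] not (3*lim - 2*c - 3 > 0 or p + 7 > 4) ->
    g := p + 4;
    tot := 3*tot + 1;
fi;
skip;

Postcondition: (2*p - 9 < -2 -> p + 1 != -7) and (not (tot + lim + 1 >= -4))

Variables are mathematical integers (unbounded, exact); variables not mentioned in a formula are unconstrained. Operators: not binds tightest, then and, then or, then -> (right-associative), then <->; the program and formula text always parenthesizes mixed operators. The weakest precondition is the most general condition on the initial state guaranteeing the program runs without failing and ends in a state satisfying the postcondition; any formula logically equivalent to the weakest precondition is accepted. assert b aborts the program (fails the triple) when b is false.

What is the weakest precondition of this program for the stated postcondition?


Working backward. After the program, the postcondition (2*p - 9 < -2 -> p + 1 != -7) and (not (tot + lim + 1 >= -4)) must hold; in canonical form it is (2*p < 7 -> p != -8) and (not (lim + tot >= -5)).
Before skip: (2*p < 7 -> p != -8) and (not (lim + tot >= -5))
Then branch requires (2*p < 7 -> p != -8) and (not (lim + tot >= -5)); else branch requires (2*p < 7 -> p != -8) and (not (lim + 3*tot >= -6)).
Before the if: ((3*lim > 2*c + 3 or p > -3) -> ((2*p < 7 -> p != -8) and (not (lim + tot >= -5)))) and ((not (3*lim > 2*c + 3 or p > -3)) -> ((2*p < 7 -> p != -8) and (not (lim + 3*tot >= -6))))
Before assert p < -2 -> c + 3*p + 9 <= 8: (p < -2 -> c + 3*p <= -1) and ((3*lim > 2*c + 3 or p > -3) -> ((2*p < 7 -> p != -8) and (not (lim + tot >= -5)))) and ((not (3*lim > 2*c + 3 or p > -3)) -> ((2*p < 7 -> p != -8) and (not (lim + 3*tot >= -6))))
Before lim := g + 2: (p < -2 -> c + 3*p <= -1) and ((3*g > 2*c - 3 or p > -3) -> ((2*p < 7 -> p != -8) and (not (g + tot >= -7)))) and ((not (3*g > 2*c - 3 or p > -3)) -> ((2*p < 7 -> p != -8) and (not (g + 3*tot >= -8))))
Answer: WP = (p < -2 -> c + 3*p <= -1) and ((3*g > 2*c - 3 or p > -3) -> ((2*p < 7 -> p != -8) and (not (g + tot >= -7)))) and ((not (3*g > 2*c - 3 or p > -3)) -> ((2*p < 7 -> p != -8) and (not (g + 3*tot >= -8))))


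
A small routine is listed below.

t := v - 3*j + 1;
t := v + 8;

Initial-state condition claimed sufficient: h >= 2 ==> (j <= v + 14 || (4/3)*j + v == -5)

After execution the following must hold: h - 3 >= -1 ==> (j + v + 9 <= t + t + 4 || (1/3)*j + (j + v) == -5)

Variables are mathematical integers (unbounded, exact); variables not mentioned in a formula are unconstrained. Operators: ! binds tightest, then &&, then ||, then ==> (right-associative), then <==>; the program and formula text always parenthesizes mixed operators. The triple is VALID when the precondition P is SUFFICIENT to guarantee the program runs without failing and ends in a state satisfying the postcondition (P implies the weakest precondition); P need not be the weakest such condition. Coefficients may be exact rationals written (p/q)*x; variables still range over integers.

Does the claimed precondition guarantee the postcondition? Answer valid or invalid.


Working backward. After the program, the postcondition h - 3 >= -1 ==> (j + v + 9 <= t + t + 4 || (1/3)*j + (j + v) == -5) must hold; in canonical form it is h >= 2 ==> (j + v <= 2*t - 5 || (4/3)*j + v == -5).
Before t := v + 8: h >= 2 ==> (j <= v + 11 || (4/3)*j + v == -5)
Before t := v - 3*j + 1: h >= 2 ==> (j <= v + 11 || (4/3)*j + v == -5)
The weakest precondition is h >= 2 ==> (j <= v + 11 || (4/3)*j + v == -5).
Check whether h >= 2 ==> (j <= v + 14 || (4/3)*j + v == -5) implies it.
Countermodel: at the initial state h = 2, j = 2, v = -10, the precondition holds but the weakest precondition fails.
Answer: invalid


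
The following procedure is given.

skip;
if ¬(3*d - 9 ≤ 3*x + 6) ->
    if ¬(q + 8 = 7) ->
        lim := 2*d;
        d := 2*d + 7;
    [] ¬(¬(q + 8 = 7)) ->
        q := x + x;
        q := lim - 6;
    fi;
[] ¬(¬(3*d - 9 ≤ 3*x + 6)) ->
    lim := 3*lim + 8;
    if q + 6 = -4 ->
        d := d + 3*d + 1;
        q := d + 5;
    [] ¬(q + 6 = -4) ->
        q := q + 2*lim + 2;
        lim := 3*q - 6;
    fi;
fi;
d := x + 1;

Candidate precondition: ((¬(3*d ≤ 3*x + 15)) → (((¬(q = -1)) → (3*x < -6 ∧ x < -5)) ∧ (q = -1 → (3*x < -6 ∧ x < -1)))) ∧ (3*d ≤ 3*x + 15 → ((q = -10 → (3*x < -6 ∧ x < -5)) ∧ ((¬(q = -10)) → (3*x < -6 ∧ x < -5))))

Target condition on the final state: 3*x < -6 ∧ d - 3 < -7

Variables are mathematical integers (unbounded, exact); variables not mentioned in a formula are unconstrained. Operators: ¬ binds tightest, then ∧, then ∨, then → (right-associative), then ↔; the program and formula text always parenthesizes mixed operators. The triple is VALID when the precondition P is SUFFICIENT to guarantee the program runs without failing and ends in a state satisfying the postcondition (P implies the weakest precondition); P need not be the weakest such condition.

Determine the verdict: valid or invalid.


Working backward. After the program, the postcondition 3*x < -6 ∧ d - 3 < -7 must hold; in canonical form it is 3*x < -6 ∧ d < -4.
Before d := x + 1: 3*x < -6 ∧ x < -5
Then branch requires ((¬(q = -1)) → (3*x < -6 ∧ x < -5)) ∧ (q = -1 → (3*x < -6 ∧ x < -5)); else branch requires (q = -10 → (3*x < -6 ∧ x < -5)) ∧ ((¬(q = -10)) → (3*x < -6 ∧ x < -5)).
Before the if: ((¬(3*d ≤ 3*x + 15)) → (((¬(q = -1)) → (3*x < -6 ∧ x < -5)) ∧ (q = -1 → (3*x < -6 ∧ x < -5)))) ∧ (3*d ≤ 3*x + 15 → ((q = -10 → (3*x < -6 ∧ x < -5)) ∧ ((¬(q = -10)) → (3*x < -6 ∧ x < -5))))
Before skip: ((¬(3*d ≤ 3*x + 15)) → (((¬(q = -1)) → (3*x < -6 ∧ x < -5)) ∧ (q = -1 → (3*x < -6 ∧ x < -5)))) ∧ (3*d ≤ 3*x + 15 → ((q = -10 → (3*x < -6 ∧ x < -5)) ∧ ((¬(q = -10)) → (3*x < -6 ∧ x < -5))))
The weakest precondition is ((¬(3*d ≤ 3*x + 15)) → (((¬(q = -1)) → (3*x < -6 ∧ x < -5)) ∧ (q = -1 → (3*x < -6 ∧ x < -5)))) ∧ (3*d ≤ 3*x + 15 → ((q = -10 → (3*x < -6 ∧ x < -5)) ∧ ((¬(q = -10)) → (3*x < -6 ∧ x < -5)))).
Check whether ((¬(3*d ≤ 3*x + 15)) → (((¬(q = -1)) → (3*x < -6 ∧ x < -5)) ∧ (q = -1 → (3*x < -6 ∧ x < -1)))) ∧ (3*d ≤ 3*x + 15 → ((q = -10 → (3*x < -6 ∧ x < -5)) ∧ ((¬(q = -10)) → (3*x < -6 ∧ x < -5)))) implies it.
Countermodel: at the initial state d = 3, q = -1, x = -3, the precondition holds but the weakest precondition fails.
Answer: invalid


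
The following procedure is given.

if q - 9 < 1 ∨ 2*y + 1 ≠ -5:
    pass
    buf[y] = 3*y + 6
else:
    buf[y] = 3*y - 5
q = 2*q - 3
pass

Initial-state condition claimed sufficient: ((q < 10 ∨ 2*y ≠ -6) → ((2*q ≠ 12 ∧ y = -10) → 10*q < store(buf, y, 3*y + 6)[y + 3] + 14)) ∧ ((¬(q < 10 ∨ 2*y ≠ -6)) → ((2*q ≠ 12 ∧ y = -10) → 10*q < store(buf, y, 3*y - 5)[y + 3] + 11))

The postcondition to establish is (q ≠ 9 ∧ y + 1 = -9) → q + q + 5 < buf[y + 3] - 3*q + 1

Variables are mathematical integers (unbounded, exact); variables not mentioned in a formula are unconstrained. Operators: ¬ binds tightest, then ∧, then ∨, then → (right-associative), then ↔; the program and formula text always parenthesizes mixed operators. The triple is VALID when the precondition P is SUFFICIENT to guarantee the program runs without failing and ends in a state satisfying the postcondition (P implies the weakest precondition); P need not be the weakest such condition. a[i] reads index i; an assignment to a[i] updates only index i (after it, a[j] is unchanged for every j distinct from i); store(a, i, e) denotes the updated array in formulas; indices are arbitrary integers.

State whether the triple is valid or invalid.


Working backward. After the program, the postcondition (q ≠ 9 ∧ y + 1 = -9) → q + q + 5 < buf[y + 3] - 3*q + 1 must hold; in canonical form it is (q ≠ 9 ∧ y = -10) → 5*q < buf[y + 3] - 4.
Before skip: (q ≠ 9 ∧ y = -10) → 5*q < buf[y + 3] - 4
Before q := 2*q - 3: (2*q ≠ 12 ∧ y = -10) → 10*q < buf[y + 3] + 11
Then branch requires (2*q ≠ 12 ∧ y = -10) → 10*q < store(buf, y, 3*y + 6)[y + 3] + 11; else branch requires (2*q ≠ 12 ∧ y = -10) → 10*q < store(buf, y, 3*y - 5)[y + 3] + 11.
Before the if: ((q < 10 ∨ 2*y ≠ -6) → ((2*q ≠ 12 ∧ y = -10) → 10*q < store(buf, y, 3*y + 6)[y + 3] + 11)) ∧ ((¬(q < 10 ∨ 2*y ≠ -6)) → ((2*q ≠ 12 ∧ y = -10) → 10*q < store(buf, y, 3*y - 5)[y + 3] + 11))
The weakest precondition is ((q < 10 ∨ 2*y ≠ -6) → ((2*q ≠ 12 ∧ y = -10) → 10*q < store(buf, y, 3*y + 6)[y + 3] + 11)) ∧ ((¬(q < 10 ∨ 2*y ≠ -6)) → ((2*q ≠ 12 ∧ y = -10) → 10*q < store(buf, y, 3*y - 5)[y + 3] + 11)).
Check whether ((q < 10 ∨ 2*y ≠ -6) → ((2*q ≠ 12 ∧ y = -10) → 10*q < store(buf, y, 3*y + 6)[y + 3] + 14)) ∧ ((¬(q < 10 ∨ 2*y ≠ -6)) → ((2*q ≠ 12 ∧ y = -10) → 10*q < store(buf, y, 3*y - 5)[y + 3] + 11)) implies it.
Countermodel: at the initial state buf = {[-10] = 59, [-7] = 59, elsewhere 59}, q = 7, y = -10, the precondition holds but the weakest precondition fails.
Answer: invalid


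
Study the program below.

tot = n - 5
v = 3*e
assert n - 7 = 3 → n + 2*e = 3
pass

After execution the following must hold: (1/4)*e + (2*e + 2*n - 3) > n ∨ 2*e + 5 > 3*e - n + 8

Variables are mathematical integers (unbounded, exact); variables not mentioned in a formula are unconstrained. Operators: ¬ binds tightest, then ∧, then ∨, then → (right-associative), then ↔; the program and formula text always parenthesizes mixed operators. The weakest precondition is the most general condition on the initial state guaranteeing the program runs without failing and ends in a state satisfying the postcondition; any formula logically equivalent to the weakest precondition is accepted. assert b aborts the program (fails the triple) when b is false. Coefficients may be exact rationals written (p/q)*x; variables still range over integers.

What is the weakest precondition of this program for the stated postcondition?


Working backward. After the program, the postcondition (1/4)*e + (2*e + 2*n - 3) > n ∨ 2*e + 5 > 3*e - n + 8 must hold; in canonical form it is (9/4)*e + n > 3 ∨ n > e + 3.
Before skip: (9/4)*e + n > 3 ∨ n > e + 3
Before assert n - 7 = 3 → n + 2*e = 3: (n = 10 → 2*e + n = 3) ∧ ((9/4)*e + n > 3 ∨ n > e + 3)
Before v := 3*e: (n = 10 → 2*e + n = 3) ∧ ((9/4)*e + n > 3 ∨ n > e + 3)
Before tot := n - 5: (n = 10 → 2*e + n = 3) ∧ ((9/4)*e + n > 3 ∨ n > e + 3)
Answer: WP = (n = 10 → 2*e + n = 3) ∧ ((9/4)*e + n > 3 ∨ n > e + 3)


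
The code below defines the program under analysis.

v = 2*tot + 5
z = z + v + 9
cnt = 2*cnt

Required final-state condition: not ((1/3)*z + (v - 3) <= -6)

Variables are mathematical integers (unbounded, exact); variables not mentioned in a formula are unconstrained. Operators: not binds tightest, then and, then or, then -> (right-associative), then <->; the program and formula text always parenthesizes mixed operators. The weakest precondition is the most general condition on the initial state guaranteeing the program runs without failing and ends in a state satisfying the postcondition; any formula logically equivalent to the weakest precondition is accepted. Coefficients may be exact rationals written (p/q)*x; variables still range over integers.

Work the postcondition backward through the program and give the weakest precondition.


Working backward. After the program, the postcondition not ((1/3)*z + (v - 3) <= -6) must hold; in canonical form it is not (v + (1/3)*z <= -3).
Before cnt := 2*cnt: not (v + (1/3)*z <= -3)
Before z := z + v + 9: not ((4/3)*v + (1/3)*z <= -6)
Before v := 2*tot + 5: not ((8/3)*tot + (1/3)*z <= -38/3)
Answer: WP = not ((8/3)*tot + (1/3)*z <= -38/3)


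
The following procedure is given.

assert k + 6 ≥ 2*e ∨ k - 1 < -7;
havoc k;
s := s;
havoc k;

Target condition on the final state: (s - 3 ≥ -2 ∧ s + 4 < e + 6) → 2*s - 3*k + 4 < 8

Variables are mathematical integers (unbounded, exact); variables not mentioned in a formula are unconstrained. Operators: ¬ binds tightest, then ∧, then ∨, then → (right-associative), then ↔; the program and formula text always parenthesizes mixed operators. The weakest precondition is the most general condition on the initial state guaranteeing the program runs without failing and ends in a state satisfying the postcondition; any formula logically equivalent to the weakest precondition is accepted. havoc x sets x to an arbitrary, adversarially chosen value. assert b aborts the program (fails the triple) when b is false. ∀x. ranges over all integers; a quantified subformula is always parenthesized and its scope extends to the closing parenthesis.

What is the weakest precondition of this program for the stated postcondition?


Working backward. After the program, the postcondition (s - 3 ≥ -2 ∧ s + 4 < e + 6) → 2*s - 3*k + 4 < 8 must hold; in canonical form it is (s ≥ 1 ∧ s < e + 2) → 2*s < 3*k + 4.
Before havoc k: ∀k_1. ((s ≥ 1 ∧ s < e + 2) → 2*s < 3*k_1 + 4)
Before s := s: ∀k_1. ((s ≥ 1 ∧ s < e + 2) → 2*s < 3*k_1 + 4)
Before havoc k: ∀k_1. ((s ≥ 1 ∧ s < e + 2) → 2*s < 3*k_1 + 4)
Before assert k + 6 ≥ 2*e ∨ k - 1 < -7: (k ≥ 2*e - 6 ∨ k < -6) ∧ (∀k_1. ((s ≥ 1 ∧ s < e + 2) → 2*s < 3*k_1 + 4))
Answer: WP = (k ≥ 2*e - 6 ∨ k < -6) ∧ (∀k_1. ((s ≥ 1 ∧ s < e + 2) → 2*s < 3*k_1 + 4))


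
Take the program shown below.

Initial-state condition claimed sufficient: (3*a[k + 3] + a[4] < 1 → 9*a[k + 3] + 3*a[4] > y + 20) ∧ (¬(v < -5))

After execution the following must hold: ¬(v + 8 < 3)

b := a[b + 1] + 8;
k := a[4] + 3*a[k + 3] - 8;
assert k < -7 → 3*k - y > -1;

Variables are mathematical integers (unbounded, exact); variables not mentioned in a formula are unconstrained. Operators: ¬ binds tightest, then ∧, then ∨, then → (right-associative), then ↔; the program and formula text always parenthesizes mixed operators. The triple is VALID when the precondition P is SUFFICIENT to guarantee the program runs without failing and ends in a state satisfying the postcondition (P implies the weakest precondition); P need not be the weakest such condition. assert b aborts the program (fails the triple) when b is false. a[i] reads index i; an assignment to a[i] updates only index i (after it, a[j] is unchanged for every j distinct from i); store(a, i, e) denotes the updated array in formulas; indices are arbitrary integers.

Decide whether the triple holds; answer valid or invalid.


Working backward. After the program, the postcondition ¬(v + 8 < 3) must hold; in canonical form it is ¬(v < -5).
Before assert k < -7 → 3*k - y > -1: (k < -7 → 3*k > y - 1) ∧ (¬(v < -5))
Before k := a[4] + 3*a[k + 3] - 8: (3*a[k + 3] + a[4] < 1 → 9*a[k + 3] + 3*a[4] > y + 23) ∧ (¬(v < -5))
Before b := a[b + 1] + 8: (3*a[k + 3] + a[4] < 1 → 9*a[k + 3] + 3*a[4] > y + 23) ∧ (¬(v < -5))
The weakest precondition is (3*a[k + 3] + a[4] < 1 → 9*a[k + 3] + 3*a[4] > y + 23) ∧ (¬(v < -5)).
Check whether (3*a[k + 3] + a[4] < 1 → 9*a[k + 3] + 3*a[4] > y + 20) ∧ (¬(v < -5)) implies it.
Countermodel: at the initial state a = {[2] = -17422, [4] = 0, elsewhere -17422}, k = -1, v = -5, y = -156819, the precondition holds but the weakest precondition fails.
Answer: invalid


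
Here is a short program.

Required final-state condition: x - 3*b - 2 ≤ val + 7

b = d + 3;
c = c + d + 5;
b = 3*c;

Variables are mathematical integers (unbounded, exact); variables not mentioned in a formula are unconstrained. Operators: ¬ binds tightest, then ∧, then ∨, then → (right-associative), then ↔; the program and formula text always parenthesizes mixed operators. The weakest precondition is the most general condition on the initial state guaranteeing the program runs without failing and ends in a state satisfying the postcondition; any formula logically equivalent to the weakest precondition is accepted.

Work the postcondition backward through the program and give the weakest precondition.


Working backward. After the program, the postcondition x - 3*b - 2 ≤ val + 7 must hold; in canonical form it is x ≤ 3*b + val + 9.
Before b := 3*c: x ≤ 9*c + val + 9
Before c := c + d + 5: x ≤ 9*c + 9*d + val + 54
Before b := d + 3: x ≤ 9*c + 9*d + val + 54
Answer: WP = x ≤ 9*c + 9*d + val + 54


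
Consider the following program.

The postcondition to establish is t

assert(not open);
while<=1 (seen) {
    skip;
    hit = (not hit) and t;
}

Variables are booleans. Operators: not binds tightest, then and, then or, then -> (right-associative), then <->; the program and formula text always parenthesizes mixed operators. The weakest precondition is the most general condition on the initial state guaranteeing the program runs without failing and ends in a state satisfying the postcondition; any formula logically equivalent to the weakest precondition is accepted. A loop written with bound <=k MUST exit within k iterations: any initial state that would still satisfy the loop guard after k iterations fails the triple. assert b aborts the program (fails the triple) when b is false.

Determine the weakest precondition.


Working backward. After the program, t must hold.
Before the loop (bound <=1), unroll the exhaustion recursion (WP_0 = exit-now case; WP_j = one more guarded iteration, up to j = 1):
  WP_0: (not seen) and t
  WP_1: (seen -> ((not seen) and t)) and ((not seen) -> t)
So before the loop: (seen -> ((not seen) and t)) and ((not seen) -> t)
Before assert not open: (not open) and (seen -> ((not seen) and t)) and ((not seen) -> t)
Answer: WP = (not open) and (seen -> ((not seen) and t)) and ((not seen) -> t)


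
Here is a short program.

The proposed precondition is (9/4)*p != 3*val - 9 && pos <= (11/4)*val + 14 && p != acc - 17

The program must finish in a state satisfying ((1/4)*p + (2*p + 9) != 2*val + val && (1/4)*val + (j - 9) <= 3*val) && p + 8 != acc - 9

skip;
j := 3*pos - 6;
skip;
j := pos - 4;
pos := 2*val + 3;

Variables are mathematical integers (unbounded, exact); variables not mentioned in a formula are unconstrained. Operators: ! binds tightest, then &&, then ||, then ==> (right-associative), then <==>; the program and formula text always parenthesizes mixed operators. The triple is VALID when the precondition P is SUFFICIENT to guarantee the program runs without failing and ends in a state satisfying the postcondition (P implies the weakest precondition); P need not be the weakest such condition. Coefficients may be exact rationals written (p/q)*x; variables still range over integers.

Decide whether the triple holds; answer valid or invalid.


Working backward. After the program, the postcondition ((1/4)*p + (2*p + 9) != 2*val + val && (1/4)*val + (j - 9) <= 3*val) && p + 8 != acc - 9 must hold; in canonical form it is (9/4)*p != 3*val - 9 && j <= (11/4)*val + 9 && p != acc - 17.
Before pos := 2*val + 3: (9/4)*p != 3*val - 9 && j <= (11/4)*val + 9 && p != acc - 17
Before j := pos - 4: (9/4)*p != 3*val - 9 && pos <= (11/4)*val + 13 && p != acc - 17
Before skip: (9/4)*p != 3*val - 9 && pos <= (11/4)*val + 13 && p != acc - 17
Before j := 3*pos - 6: (9/4)*p != 3*val - 9 && pos <= (11/4)*val + 13 && p != acc - 17
Before skip: (9/4)*p != 3*val - 9 && pos <= (11/4)*val + 13 && p != acc - 17
The weakest precondition is (9/4)*p != 3*val - 9 && pos <= (11/4)*val + 13 && p != acc - 17.
Check whether (9/4)*p != 3*val - 9 && pos <= (11/4)*val + 14 && p != acc - 17 implies it.
Countermodel: at the initial state acc = 15, p = -3, pos = 16, val = 1, the precondition holds but the weakest precondition fails.
Answer: invalid


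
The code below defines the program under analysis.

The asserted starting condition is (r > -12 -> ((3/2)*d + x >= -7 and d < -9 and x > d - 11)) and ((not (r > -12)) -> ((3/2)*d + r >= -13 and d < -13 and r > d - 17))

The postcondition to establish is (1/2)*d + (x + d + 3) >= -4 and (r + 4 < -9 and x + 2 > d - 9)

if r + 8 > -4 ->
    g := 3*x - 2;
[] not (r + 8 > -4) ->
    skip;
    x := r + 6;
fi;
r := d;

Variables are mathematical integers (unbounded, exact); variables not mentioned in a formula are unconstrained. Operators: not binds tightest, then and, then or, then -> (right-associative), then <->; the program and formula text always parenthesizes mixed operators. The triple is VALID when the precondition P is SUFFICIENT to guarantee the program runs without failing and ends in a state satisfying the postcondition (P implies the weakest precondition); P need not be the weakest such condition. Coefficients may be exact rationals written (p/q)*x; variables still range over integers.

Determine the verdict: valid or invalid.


Working backward. After the program, the postcondition (1/2)*d + (x + d + 3) >= -4 and (r + 4 < -9 and x + 2 > d - 9) must hold; in canonical form it is (3/2)*d + x >= -7 and r < -13 and x > d - 11.
Before r := d: (3/2)*d + x >= -7 and d < -13 and x > d - 11
Then branch requires (3/2)*d + x >= -7 and d < -13 and x > d - 11; else branch requires (3/2)*d + r >= -13 and d < -13 and r > d - 17.
Before the if: (r > -12 -> ((3/2)*d + x >= -7 and d < -13 and x > d - 11)) and ((not (r > -12)) -> ((3/2)*d + r >= -13 and d < -13 and r > d - 17))
The weakest precondition is (r > -12 -> ((3/2)*d + x >= -7 and d < -13 and x > d - 11)) and ((not (r > -12)) -> ((3/2)*d + r >= -13 and d < -13 and r > d - 17)).
Check whether (r > -12 -> ((3/2)*d + x >= -7 and d < -9 and x > d - 11)) and ((not (r > -12)) -> ((3/2)*d + r >= -13 and d < -13 and r > d - 17)) implies it.
Countermodel: at the initial state d = -10, r = -11, x = 8, the precondition holds but the weakest precondition fails.
Answer: invalid


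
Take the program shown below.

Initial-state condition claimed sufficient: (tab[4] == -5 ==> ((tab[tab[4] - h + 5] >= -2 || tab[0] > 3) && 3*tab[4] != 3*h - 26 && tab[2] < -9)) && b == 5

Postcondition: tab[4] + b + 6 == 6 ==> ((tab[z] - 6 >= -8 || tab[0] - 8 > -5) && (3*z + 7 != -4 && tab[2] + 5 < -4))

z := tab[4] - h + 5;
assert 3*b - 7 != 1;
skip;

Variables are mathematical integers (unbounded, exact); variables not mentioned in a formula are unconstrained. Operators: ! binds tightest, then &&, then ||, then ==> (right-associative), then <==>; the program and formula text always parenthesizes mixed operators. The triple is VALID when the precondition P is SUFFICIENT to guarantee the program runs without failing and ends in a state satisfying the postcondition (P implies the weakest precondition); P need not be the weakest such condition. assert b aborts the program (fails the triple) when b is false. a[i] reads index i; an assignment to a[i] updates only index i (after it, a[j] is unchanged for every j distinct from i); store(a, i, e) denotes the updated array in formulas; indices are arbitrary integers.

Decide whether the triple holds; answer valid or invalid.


Working backward. After the program, the postcondition tab[4] + b + 6 == 6 ==> ((tab[z] - 6 >= -8 || tab[0] - 8 > -5) && (3*z + 7 != -4 && tab[2] + 5 < -4)) must hold; in canonical form it is tab[4] + b == 0 ==> ((tab[z] >= -2 || tab[0] > 3) && 3*z != -11 && tab[2] < -9).
Before skip: tab[4] + b == 0 ==> ((tab[z] >= -2 || tab[0] > 3) && 3*z != -11 && tab[2] < -9)
Before assert 3*b - 7 != 1: 3*b != 8 && (tab[4] + b == 0 ==> ((tab[z] >= -2 || tab[0] > 3) && 3*z != -11 && tab[2] < -9))
Before z := tab[4] - h + 5: 3*b != 8 && (tab[4] + b == 0 ==> ((tab[tab[4] - h + 5] >= -2 || tab[0] > 3) && 3*tab[4] != 3*h - 26 && tab[2] < -9))
The weakest precondition is 3*b != 8 && (tab[4] + b == 0 ==> ((tab[tab[4] - h + 5] >= -2 || tab[0] > 3) && 3*tab[4] != 3*h - 26 && tab[2] < -9)).
Check whether (tab[4] == -5 ==> ((tab[tab[4] - h + 5] >= -2 || tab[0] > 3) && 3*tab[4] != 3*h - 26 && tab[2] < -9)) && b == 5 implies it.
Every state satisfying the precondition satisfies the weakest precondition: the implication holds.
Answer: valid


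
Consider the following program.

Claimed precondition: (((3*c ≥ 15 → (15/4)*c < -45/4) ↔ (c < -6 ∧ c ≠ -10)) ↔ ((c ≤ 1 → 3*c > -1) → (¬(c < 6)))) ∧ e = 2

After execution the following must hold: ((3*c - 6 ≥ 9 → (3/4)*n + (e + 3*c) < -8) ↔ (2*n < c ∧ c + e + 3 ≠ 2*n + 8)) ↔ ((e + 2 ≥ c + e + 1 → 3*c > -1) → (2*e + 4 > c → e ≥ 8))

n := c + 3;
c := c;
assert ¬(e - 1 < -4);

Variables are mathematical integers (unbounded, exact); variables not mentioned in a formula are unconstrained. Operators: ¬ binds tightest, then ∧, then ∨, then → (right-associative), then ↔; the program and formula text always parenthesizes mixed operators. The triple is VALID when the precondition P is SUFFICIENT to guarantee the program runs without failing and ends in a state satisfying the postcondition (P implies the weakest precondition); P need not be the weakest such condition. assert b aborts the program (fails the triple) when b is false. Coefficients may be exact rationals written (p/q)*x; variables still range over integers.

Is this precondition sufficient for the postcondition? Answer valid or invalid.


Working backward. After the program, the postcondition ((3*c - 6 ≥ 9 → (3/4)*n + (e + 3*c) < -8) ↔ (2*n < c ∧ c + e + 3 ≠ 2*n + 8)) ↔ ((e + 2 ≥ c + e + 1 → 3*c > -1) → (2*e + 4 > c → e ≥ 8)) must hold; in canonical form it is ((3*c ≥ 15 → 3*c + e + (3/4)*n < -8) ↔ (2*n < c ∧ c + e ≠ 2*n + 5)) ↔ ((c ≤ 1 → 3*c > -1) → (2*e > c - 4 → e ≥ 8)).
Before assert ¬(e - 1 < -4): (¬(e < -3)) ∧ (((3*c ≥ 15 → 3*c + e + (3/4)*n < -8) ↔ (2*n < c ∧ c + e ≠ 2*n + 5)) ↔ ((c ≤ 1 → 3*c > -1) → (2*e > c - 4 → e ≥ 8)))
Before c := c: (¬(e < -3)) ∧ (((3*c ≥ 15 → 3*c + e + (3/4)*n < -8) ↔ (2*n < c ∧ c + e ≠ 2*n + 5)) ↔ ((c ≤ 1 → 3*c > -1) → (2*e > c - 4 → e ≥ 8)))
Before n := c + 3: (¬(e < -3)) ∧ (((3*c ≥ 15 → (15/4)*c + e < -41/4) ↔ (c < -6 ∧ e ≠ c + 11)) ↔ ((c ≤ 1 → 3*c > -1) → (2*e > c - 4 → e ≥ 8)))
The weakest precondition is (¬(e < -3)) ∧ (((3*c ≥ 15 → (15/4)*c + e < -41/4) ↔ (c < -6 ∧ e ≠ c + 11)) ↔ ((c ≤ 1 → 3*c > -1) → (2*e > c - 4 → e ≥ 8))).
Check whether (((3*c ≥ 15 → (15/4)*c < -45/4) ↔ (c < -6 ∧ c ≠ -10)) ↔ ((c ≤ 1 → 3*c > -1) → (¬(c < 6)))) ∧ e = 2 implies it.
Countermodel: at the initial state c = 6, e = 2, the precondition holds but the weakest precondition fails.
Answer: invalid


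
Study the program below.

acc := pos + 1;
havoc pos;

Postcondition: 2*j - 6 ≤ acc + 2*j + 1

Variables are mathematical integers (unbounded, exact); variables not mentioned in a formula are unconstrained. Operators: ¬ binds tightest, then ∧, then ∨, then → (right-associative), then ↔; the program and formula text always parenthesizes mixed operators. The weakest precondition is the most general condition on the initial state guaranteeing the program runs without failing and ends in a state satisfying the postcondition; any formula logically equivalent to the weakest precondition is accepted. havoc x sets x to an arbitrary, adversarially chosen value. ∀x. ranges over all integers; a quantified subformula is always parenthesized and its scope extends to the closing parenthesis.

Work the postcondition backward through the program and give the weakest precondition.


Working backward. After the program, the postcondition 2*j - 6 ≤ acc + 2*j + 1 must hold; in canonical form it is acc ≥ -7.
Before havoc pos: acc ≥ -7
Before acc := pos + 1: pos ≥ -8
Answer: WP = pos ≥ -8


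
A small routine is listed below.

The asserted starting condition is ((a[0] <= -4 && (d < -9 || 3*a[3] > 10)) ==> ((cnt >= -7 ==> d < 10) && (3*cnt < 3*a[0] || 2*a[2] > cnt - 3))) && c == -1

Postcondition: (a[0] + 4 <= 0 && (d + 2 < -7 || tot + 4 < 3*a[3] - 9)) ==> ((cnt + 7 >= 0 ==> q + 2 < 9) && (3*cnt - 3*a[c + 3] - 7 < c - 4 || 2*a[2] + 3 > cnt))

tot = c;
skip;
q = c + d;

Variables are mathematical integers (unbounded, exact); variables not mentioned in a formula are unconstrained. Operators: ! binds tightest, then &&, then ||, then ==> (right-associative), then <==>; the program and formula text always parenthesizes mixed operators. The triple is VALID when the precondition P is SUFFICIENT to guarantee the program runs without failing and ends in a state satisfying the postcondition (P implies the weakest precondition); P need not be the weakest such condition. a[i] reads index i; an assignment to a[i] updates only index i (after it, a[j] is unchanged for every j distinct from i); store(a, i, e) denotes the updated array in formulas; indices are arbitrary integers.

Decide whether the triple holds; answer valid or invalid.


Working backward. After the program, the postcondition (a[0] + 4 <= 0 && (d + 2 < -7 || tot + 4 < 3*a[3] - 9)) ==> ((cnt + 7 >= 0 ==> q + 2 < 9) && (3*cnt - 3*a[c + 3] - 7 < c - 4 || 2*a[2] + 3 > cnt)) must hold; in canonical form it is (a[0] <= -4 && (d < -9 || tot < 3*a[3] - 13)) ==> ((cnt >= -7 ==> q < 7) && (3*cnt < 3*a[c + 3] + c + 3 || 2*a[2] > cnt - 3)).
Before q := c + d: (a[0] <= -4 && (d < -9 || tot < 3*a[3] - 13)) ==> ((cnt >= -7 ==> c + d < 7) && (3*cnt < 3*a[c + 3] + c + 3 || 2*a[2] > cnt - 3))
Before skip: (a[0] <= -4 && (d < -9 || tot < 3*a[3] - 13)) ==> ((cnt >= -7 ==> c + d < 7) && (3*cnt < 3*a[c + 3] + c + 3 || 2*a[2] > cnt - 3))
Before tot := c: (a[0] <= -4 && (d < -9 || c < 3*a[3] - 13)) ==> ((cnt >= -7 ==> c + d < 7) && (3*cnt < 3*a[c + 3] + c + 3 || 2*a[2] > cnt - 3))
The weakest precondition is (a[0] <= -4 && (d < -9 || c < 3*a[3] - 13)) ==> ((cnt >= -7 ==> c + d < 7) && (3*cnt < 3*a[c + 3] + c + 3 || 2*a[2] > cnt - 3)).
Check whether ((a[0] <= -4 && (d < -9 || 3*a[3] > 10)) ==> ((cnt >= -7 ==> d < 10) && (3*cnt < 3*a[0] || 2*a[2] > cnt - 3))) && c == -1 implies it.
Countermodel: at the initial state a = {[0] = -4, [2] = -6, [3] = 5, elsewhere 5}, c = -1, cnt = -5, d = 0, the precondition holds but the weakest precondition fails.
Answer: invalid


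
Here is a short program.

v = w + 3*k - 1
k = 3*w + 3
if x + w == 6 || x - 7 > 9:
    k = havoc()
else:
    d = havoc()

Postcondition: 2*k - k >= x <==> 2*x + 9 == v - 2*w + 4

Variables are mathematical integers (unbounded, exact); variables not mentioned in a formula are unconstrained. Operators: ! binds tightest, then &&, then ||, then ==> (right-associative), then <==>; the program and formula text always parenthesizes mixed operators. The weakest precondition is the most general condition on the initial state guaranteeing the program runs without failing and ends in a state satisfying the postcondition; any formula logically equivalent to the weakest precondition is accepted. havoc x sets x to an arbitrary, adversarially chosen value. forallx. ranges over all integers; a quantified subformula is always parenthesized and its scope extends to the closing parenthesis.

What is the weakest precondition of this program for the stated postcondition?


Working backward. After the program, the postcondition 2*k - k >= x <==> 2*x + 9 == v - 2*w + 4 must hold; in canonical form it is k >= x <==> 2*w + 2*x == v - 5.
Then branch requires forall k_1. (k_1 >= x <==> 2*w + 2*x == v - 5); else branch requires k >= x <==> 2*w + 2*x == v - 5.
Before the if: ((w + x == 6 || x > 16) ==> (forall k_1. (k_1 >= x <==> 2*w + 2*x == v - 5))) && ((!(w + x == 6 || x > 16)) ==> (k >= x <==> 2*w + 2*x == v - 5))
Before k := 3*w + 3: ((w + x == 6 || x > 16) ==> (forall k_1. (k_1 >= x <==> 2*w + 2*x == v - 5))) && ((!(w + x == 6 || x > 16)) ==> (3*w >= x - 3 <==> 2*w + 2*x == v - 5))
Before v := w + 3*k - 1: ((w + x == 6 || x > 16) ==> (forall k_1. (k_1 >= x <==> w + 2*x == 3*k - 6))) && ((!(w + x == 6 || x > 16)) ==> (3*w >= x - 3 <==> w + 2*x == 3*k - 6))
Answer: WP = ((w + x == 6 || x > 16) ==> (forall k_1. (k_1 >= x <==> w + 2*x == 3*k - 6))) && ((!(w + x == 6 || x > 16)) ==> (3*w >= x - 3 <==> w + 2*x == 3*k - 6))


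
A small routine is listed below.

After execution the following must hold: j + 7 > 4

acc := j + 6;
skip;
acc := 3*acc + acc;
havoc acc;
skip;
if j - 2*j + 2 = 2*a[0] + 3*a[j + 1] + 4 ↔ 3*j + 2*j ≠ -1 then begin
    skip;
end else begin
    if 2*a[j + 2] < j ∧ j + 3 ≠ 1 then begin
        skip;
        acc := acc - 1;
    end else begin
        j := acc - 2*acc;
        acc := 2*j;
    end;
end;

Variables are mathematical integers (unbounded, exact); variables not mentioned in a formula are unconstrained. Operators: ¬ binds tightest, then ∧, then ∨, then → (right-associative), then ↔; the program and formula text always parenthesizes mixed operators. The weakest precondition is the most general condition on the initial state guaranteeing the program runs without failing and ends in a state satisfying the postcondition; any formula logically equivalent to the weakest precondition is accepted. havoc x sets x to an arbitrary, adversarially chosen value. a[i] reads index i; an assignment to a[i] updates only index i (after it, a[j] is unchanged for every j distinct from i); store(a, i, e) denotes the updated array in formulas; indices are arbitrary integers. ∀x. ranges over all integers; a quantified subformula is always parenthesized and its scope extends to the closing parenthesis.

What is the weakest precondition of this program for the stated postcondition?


Working backward. After the program, the postcondition j + 7 > 4 must hold; in canonical form it is j > -3.
Then branch requires j > -3; else branch requires ((2*a[j + 2] < j ∧ j ≠ -2) → j > -3) ∧ ((¬(2*a[j + 2] < j ∧ j ≠ -2)) → acc < 3).
Before the if: ((3*a[j + 1] + 2*a[0] + j = -2 ↔ 5*j ≠ -1) → j > -3) ∧ ((¬(3*a[j + 1] + 2*a[0] + j = -2 ↔ 5*j ≠ -1)) → (((2*a[j + 2] < j ∧ j ≠ -2) → j > -3) ∧ ((¬(2*a[j + 2] < j ∧ j ≠ -2)) → acc < 3)))
Before skip: ((3*a[j + 1] + 2*a[0] + j = -2 ↔ 5*j ≠ -1) → j > -3) ∧ ((¬(3*a[j + 1] + 2*a[0] + j = -2 ↔ 5*j ≠ -1)) → (((2*a[j + 2] < j ∧ j ≠ -2) → j > -3) ∧ ((¬(2*a[j + 2] < j ∧ j ≠ -2)) → acc < 3)))
Before havoc acc: ∀acc_1. (((3*a[j + 1] + 2*a[0] + j = -2 ↔ 5*j ≠ -1) → j > -3) ∧ ((¬(3*a[j + 1] + 2*a[0] + j = -2 ↔ 5*j ≠ -1)) → (((2*a[j + 2] < j ∧ j ≠ -2) → j > -3) ∧ ((¬(2*a[j + 2] < j ∧ j ≠ -2)) → acc_1 < 3))))
Before acc := 3*acc + acc: ∀acc_1. (((3*a[j + 1] + 2*a[0] + j = -2 ↔ 5*j ≠ -1) → j > -3) ∧ ((¬(3*a[j + 1] + 2*a[0] + j = -2 ↔ 5*j ≠ -1)) → (((2*a[j + 2] < j ∧ j ≠ -2) → j > -3) ∧ ((¬(2*a[j + 2] < j ∧ j ≠ -2)) → acc_1 < 3))))
Before skip: ∀acc_1. (((3*a[j + 1] + 2*a[0] + j = -2 ↔ 5*j ≠ -1) → j > -3) ∧ ((¬(3*a[j + 1] + 2*a[0] + j = -2 ↔ 5*j ≠ -1)) → (((2*a[j + 2] < j ∧ j ≠ -2) → j > -3) ∧ ((¬(2*a[j + 2] < j ∧ j ≠ -2)) → acc_1 < 3))))
Before acc := j + 6: ∀acc_1. (((3*a[j + 1] + 2*a[0] + j = -2 ↔ 5*j ≠ -1) → j > -3) ∧ ((¬(3*a[j + 1] + 2*a[0] + j = -2 ↔ 5*j ≠ -1)) → (((2*a[j + 2] < j ∧ j ≠ -2) → j > -3) ∧ ((¬(2*a[j + 2] < j ∧ j ≠ -2)) → acc_1 < 3))))
Answer: WP = ∀acc_1. (((3*a[j + 1] + 2*a[0] + j = -2 ↔ 5*j ≠ -1) → j > -3) ∧ ((¬(3*a[j + 1] + 2*a[0] + j = -2 ↔ 5*j ≠ -1)) → (((2*a[j + 2] < j ∧ j ≠ -2) → j > -3) ∧ ((¬(2*a[j + 2] < j ∧ j ≠ -2)) → acc_1 < 3))))


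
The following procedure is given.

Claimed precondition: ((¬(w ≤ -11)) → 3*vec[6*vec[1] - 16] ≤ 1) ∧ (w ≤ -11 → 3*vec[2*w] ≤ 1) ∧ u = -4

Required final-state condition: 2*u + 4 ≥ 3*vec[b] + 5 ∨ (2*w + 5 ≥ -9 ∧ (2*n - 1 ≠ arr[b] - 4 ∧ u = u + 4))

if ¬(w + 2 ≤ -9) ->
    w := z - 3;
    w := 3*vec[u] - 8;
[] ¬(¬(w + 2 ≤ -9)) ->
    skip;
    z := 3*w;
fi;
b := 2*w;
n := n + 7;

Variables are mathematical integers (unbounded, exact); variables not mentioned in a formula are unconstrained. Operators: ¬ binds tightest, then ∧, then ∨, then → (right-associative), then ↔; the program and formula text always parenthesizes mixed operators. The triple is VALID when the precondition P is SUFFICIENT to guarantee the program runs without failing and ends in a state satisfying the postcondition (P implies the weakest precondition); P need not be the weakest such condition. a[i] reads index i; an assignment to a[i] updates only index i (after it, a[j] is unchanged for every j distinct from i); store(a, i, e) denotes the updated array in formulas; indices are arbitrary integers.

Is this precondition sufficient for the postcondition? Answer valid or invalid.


Working backward. After the program, the postcondition 2*u + 4 ≥ 3*vec[b] + 5 ∨ (2*w + 5 ≥ -9 ∧ (2*n - 1 ≠ arr[b] - 4 ∧ u = u + 4)) must hold; in canonical form it is 2*u ≥ 3*vec[b] + 1.
Before n := n + 7: 2*u ≥ 3*vec[b] + 1
Before b := 2*w: 2*u ≥ 3*vec[2*w] + 1
Then branch requires 2*u ≥ 3*vec[6*vec[u] - 16] + 1; else branch requires 2*u ≥ 3*vec[2*w] + 1.
Before the if: ((¬(w ≤ -11)) → 2*u ≥ 3*vec[6*vec[u] - 16] + 1) ∧ (w ≤ -11 → 2*u ≥ 3*vec[2*w] + 1)
The weakest precondition is ((¬(w ≤ -11)) → 2*u ≥ 3*vec[6*vec[u] - 16] + 1) ∧ (w ≤ -11 → 2*u ≥ 3*vec[2*w] + 1).
Check whether ((¬(w ≤ -11)) → 3*vec[6*vec[1] - 16] ≤ 1) ∧ (w ≤ -11 → 3*vec[2*w] ≤ 1) ∧ u = -4 implies it.
Countermodel: at the initial state u = -4, vec = {[-22] = 0, [-16] = 0, [-4] = 0, [1] = 0, elsewhere 0}, w = -11, the precondition holds but the weakest precondition fails.
Answer: invalid


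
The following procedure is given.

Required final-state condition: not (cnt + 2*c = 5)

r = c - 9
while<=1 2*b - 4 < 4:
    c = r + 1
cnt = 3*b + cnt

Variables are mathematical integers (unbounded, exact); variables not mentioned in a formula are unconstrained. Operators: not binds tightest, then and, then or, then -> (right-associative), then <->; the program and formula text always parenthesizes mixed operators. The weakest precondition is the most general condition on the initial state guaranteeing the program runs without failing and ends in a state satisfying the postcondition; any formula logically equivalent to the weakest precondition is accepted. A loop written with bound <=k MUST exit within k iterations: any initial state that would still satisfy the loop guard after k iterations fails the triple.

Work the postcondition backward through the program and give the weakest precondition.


Working backward. After the program, the postcondition not (cnt + 2*c = 5) must hold; in canonical form it is not (2*c + cnt = 5).
Before cnt := 3*b + cnt: not (3*b + 2*c + cnt = 5)
Before the loop (bound <=1), unroll the exhaustion recursion (WP_0 = exit-now case; WP_j = one more guarded iteration, up to j = 1):
  WP_0: (not (2*b < 8)) and (not (3*b + 2*c + cnt = 5))
  WP_1: (2*b < 8 -> ((not (2*b < 8)) and (not (3*b + cnt + 2*r = 3)))) and ((not (2*b < 8)) -> (not (3*b + 2*c + cnt = 5)))
So before the loop: (2*b < 8 -> ((not (2*b < 8)) and (not (3*b + cnt + 2*r = 3)))) and ((not (2*b < 8)) -> (not (3*b + 2*c + cnt = 5)))
Before r := c - 9: (2*b < 8 -> ((not (2*b < 8)) and (not (3*b + 2*c + cnt = 21)))) and ((not (2*b < 8)) -> (not (3*b + 2*c + cnt = 5)))
Answer: WP = (2*b < 8 -> ((not (2*b < 8)) and (not (3*b + 2*c + cnt = 21)))) and ((not (2*b < 8)) -> (not (3*b + 2*c + cnt = 5)))


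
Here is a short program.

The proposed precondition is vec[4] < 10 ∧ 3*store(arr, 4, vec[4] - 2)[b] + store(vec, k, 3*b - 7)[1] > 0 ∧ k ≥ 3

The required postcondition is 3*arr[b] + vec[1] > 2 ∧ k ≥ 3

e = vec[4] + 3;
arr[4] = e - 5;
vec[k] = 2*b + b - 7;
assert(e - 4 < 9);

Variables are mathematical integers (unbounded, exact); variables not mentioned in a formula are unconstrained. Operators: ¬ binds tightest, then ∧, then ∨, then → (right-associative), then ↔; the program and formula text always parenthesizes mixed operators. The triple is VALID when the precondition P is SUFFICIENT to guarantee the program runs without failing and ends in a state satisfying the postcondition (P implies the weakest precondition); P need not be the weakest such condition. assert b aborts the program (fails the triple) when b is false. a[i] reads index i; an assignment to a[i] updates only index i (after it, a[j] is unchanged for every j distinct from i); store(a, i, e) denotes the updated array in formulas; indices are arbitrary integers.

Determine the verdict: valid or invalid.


Working backward. After the program, 3*arr[b] + vec[1] > 2 ∧ k ≥ 3 must hold.
Before assert e - 4 < 9: e < 13 ∧ 3*arr[b] + vec[1] > 2 ∧ k ≥ 3
Before vec[k] := 2*b + b - 7: e < 13 ∧ 3*arr[b] + store(vec, k, 3*b - 7)[1] > 2 ∧ k ≥ 3
Before arr[4] := e - 5: e < 13 ∧ 3*store(arr, 4, e - 5)[b] + store(vec, k, 3*b - 7)[1] > 2 ∧ k ≥ 3
Before e := vec[4] + 3: vec[4] < 10 ∧ 3*store(arr, 4, vec[4] - 2)[b] + store(vec, k, 3*b - 7)[1] > 2 ∧ k ≥ 3
The weakest precondition is vec[4] < 10 ∧ 3*store(arr, 4, vec[4] - 2)[b] + store(vec, k, 3*b - 7)[1] > 2 ∧ k ≥ 3.
Check whether vec[4] < 10 ∧ 3*store(arr, 4, vec[4] - 2)[b] + store(vec, k, 3*b - 7)[1] > 0 ∧ k ≥ 3 implies it.
Countermodel: at the initial state arr = {[1] = 6, [3] = 6, [4] = 6, [5] = -36668, elsewhere 6}, b = 5, k = 3, vec = {[1] = 110005, [3] = 2, [4] = 0, [5] = 2, elsewhere 2}, the precondition holds but the weakest precondition fails.
Answer: invalid
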